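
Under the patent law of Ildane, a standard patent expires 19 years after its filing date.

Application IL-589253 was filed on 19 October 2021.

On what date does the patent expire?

2040-10-19

Filing date + 19 years → 19 October 2040.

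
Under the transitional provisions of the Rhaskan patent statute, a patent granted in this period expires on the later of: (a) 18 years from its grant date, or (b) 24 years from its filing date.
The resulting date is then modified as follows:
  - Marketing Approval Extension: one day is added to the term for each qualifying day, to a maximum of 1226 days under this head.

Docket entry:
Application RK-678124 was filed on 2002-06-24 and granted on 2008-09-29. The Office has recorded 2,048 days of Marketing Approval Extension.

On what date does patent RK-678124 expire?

February 6, 2030

(a) grant + 18 years → 29 September 2026.
(b) filing + 24 years → 24 June 2026.
Later of the two: 29 September 2026.
Marketing Approval Extension: 2048 days claimed exceeds the 1226-day cap, so +1226 days → 6 February 2030.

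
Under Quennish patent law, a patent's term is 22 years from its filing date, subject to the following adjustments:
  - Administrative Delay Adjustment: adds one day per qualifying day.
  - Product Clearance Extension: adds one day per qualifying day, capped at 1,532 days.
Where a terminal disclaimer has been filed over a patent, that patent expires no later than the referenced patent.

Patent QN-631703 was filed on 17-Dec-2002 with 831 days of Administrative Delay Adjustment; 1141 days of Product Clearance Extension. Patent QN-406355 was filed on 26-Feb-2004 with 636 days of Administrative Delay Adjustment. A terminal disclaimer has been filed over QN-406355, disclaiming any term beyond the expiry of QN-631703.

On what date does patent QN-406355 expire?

Natural term of QN-406355:
  Base: filing + 22 years → 26 February 2026.
  Administrative Delay Adjustment: +636 days → 24 November 2027.
Expiry of referenced patent QN-631703:
  Base: filing + 22 years → 17 December 2024.
  Administrative Delay Adjustment: +831 days → 28 March 2027.
  Product Clearance Extension: 1141 days (within the 1532-day cap) → +1141 days → 12 May 2030.
Terminal disclaimer: QN-406355 expires on the earlier of 24 November 2027 and 12 May 2030.

2027-11-24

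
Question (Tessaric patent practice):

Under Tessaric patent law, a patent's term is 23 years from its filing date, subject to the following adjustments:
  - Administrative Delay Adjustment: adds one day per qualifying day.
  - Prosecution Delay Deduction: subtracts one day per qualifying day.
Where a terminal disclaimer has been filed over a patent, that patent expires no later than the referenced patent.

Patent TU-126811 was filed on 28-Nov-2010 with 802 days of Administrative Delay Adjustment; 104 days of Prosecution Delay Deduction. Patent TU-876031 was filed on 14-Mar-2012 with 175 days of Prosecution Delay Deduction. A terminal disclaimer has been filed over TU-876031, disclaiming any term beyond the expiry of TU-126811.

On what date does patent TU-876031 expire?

2034-09-20

Natural term of TU-876031:
  Base: filing + 23 years → 14 March 2035.
  Prosecution Delay Deduction: −175 days → 20 September 2034.
Expiry of referenced patent TU-126811:
  Base: filing + 23 years → 28 November 2033.
  Administrative Delay Adjustment: +802 days → 8 February 2036.
  Prosecution Delay Deduction: −104 days → 27 October 2035.
Terminal disclaimer: TU-876031 expires on the earlier of 20 September 2034 and 27 October 2035.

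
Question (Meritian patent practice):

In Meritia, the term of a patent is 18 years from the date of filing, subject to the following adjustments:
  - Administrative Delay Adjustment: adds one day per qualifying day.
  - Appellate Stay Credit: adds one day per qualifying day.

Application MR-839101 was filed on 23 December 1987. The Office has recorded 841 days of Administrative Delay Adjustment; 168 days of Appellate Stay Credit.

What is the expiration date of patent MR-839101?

2008-09-27

Base term: filing date + 18 years → 23 December 2005.
Administrative Delay Adjustment: +841 days → 12 April 2008.
Appellate Stay Credit: +168 days → 27 September 2008.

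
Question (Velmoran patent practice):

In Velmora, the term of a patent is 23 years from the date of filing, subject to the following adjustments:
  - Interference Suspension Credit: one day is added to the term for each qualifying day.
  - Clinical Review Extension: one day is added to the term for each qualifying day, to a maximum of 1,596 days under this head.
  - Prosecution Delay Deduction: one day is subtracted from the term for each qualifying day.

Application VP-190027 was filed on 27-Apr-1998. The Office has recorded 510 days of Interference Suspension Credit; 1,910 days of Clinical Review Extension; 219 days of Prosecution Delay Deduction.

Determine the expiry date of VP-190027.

Base term: filing date + 23 years → 27 April 2021.
Interference Suspension Credit: +510 days → 19 September 2022.
Clinical Review Extension: 1910 days claimed exceeds the 1596-day cap, so +1596 days → 1 February 2027.
Prosecution Delay Deduction: −219 days → 27 June 2026.

June 27, 2026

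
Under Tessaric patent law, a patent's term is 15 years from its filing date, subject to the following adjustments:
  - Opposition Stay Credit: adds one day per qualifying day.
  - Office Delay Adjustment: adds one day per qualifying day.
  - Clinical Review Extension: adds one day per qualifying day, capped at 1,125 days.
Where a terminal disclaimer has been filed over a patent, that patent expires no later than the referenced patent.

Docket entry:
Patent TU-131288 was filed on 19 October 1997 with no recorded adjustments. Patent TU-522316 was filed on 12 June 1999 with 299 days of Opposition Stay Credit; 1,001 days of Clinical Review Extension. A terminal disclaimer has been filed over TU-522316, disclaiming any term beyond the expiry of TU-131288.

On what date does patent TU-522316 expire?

Natural term of TU-522316:
  Base: filing + 15 years → 12 June 2014.
  Opposition Stay Credit: +299 days → 7 April 2015.
  Clinical Review Extension: 1001 days (within the 1125-day cap) → +1001 days → 2 January 2018.
Expiry of referenced patent TU-131288:
  Base: filing + 15 years → 19 October 2012.
Terminal disclaimer: TU-522316 expires on the earlier of 2 January 2018 and 19 October 2012.

2012-10-19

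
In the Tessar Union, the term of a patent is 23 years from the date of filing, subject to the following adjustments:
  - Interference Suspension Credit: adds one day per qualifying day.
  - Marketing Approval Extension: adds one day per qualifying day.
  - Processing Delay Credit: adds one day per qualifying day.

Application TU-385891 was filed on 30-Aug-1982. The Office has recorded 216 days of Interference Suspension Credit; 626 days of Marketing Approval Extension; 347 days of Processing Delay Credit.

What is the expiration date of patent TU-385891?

Base term: filing date + 23 years → 30 August 2005.
Interference Suspension Credit: +216 days → 3 April 2006.
Marketing Approval Extension: +626 days → 20 December 2007.
Processing Delay Credit: +347 days → 1 December 2008.

December 1, 2008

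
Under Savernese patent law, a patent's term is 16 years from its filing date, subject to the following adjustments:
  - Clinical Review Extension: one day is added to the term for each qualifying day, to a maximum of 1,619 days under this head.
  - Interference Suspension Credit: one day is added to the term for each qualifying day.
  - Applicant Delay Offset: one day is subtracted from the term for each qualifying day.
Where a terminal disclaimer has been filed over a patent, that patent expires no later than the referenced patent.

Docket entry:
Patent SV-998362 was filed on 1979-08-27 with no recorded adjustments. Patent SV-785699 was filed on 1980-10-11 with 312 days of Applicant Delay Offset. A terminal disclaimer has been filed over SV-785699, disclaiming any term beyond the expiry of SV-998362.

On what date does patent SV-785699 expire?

August 27, 1995

Natural term of SV-785699:
  Base: filing + 16 years → 11 October 1996.
  Applicant Delay Offset: −312 days → 4 December 1995.
Expiry of referenced patent SV-998362:
  Base: filing + 16 years → 27 August 1995.
Terminal disclaimer: SV-785699 expires on the earlier of 4 December 1995 and 27 August 1995.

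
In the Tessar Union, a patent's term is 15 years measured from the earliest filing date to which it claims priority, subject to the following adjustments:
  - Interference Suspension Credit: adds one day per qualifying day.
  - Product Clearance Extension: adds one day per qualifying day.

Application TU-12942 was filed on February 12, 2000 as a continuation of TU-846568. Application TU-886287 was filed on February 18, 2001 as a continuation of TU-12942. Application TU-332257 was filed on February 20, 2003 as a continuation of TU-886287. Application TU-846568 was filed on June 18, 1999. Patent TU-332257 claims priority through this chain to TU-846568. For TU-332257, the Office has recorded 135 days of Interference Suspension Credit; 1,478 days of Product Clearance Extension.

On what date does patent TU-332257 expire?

Earliest priority filing: 18 June 1999.
Base term: 18 June 1999 + 15 years → 18 June 2014.
Interference Suspension Credit: +135 days → 31 October 2014.
Product Clearance Extension: +1478 days → 17 November 2018.

2018-11-17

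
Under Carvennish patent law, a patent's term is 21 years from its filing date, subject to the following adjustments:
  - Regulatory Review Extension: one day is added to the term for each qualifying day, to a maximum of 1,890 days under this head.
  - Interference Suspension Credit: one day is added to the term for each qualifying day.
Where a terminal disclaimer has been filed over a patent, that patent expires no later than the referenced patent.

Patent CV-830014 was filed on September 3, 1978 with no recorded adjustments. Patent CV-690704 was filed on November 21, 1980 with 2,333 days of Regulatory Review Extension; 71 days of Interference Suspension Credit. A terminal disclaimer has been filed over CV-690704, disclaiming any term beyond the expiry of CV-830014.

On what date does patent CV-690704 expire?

1999-09-03

Natural term of CV-690704:
  Base: filing + 21 years → 21 November 2001.
  Regulatory Review Extension: 2333 days claimed exceeds the 1890-day cap, so +1890 days → 24 January 2007.
  Interference Suspension Credit: +71 days → 5 April 2007.
Expiry of referenced patent CV-830014:
  Base: filing + 21 years → 3 September 1999.
Terminal disclaimer: CV-690704 expires on the earlier of 5 April 2007 and 3 September 1999.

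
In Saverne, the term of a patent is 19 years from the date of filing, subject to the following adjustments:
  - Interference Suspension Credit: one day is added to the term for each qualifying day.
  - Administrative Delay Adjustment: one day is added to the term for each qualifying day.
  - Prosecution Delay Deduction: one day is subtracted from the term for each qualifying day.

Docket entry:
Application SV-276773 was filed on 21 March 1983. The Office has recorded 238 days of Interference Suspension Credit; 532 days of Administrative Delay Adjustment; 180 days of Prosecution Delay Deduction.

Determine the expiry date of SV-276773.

November 1, 2003

Base term: filing date + 19 years → 21 March 2002.
Interference Suspension Credit: +238 days → 14 November 2002.
Administrative Delay Adjustment: +532 days → 29 April 2004.
Prosecution Delay Deduction: −180 days → 1 November 2003.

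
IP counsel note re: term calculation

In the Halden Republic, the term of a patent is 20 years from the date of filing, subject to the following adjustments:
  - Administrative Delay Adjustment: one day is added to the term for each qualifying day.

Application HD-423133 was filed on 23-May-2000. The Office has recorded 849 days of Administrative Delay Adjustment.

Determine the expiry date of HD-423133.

Base term: filing date + 20 years → 23 May 2020.
Administrative Delay Adjustment: +849 days → 19 September 2022.

September 19, 2022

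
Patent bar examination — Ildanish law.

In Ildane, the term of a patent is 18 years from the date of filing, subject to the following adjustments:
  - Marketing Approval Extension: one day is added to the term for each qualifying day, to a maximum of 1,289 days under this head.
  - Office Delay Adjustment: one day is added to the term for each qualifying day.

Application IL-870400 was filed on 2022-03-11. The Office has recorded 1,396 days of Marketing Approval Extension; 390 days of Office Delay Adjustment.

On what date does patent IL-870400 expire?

October 15, 2044

Base term: filing date + 18 years → 11 March 2040.
Marketing Approval Extension: 1396 days claimed exceeds the 1289-day cap, so +1289 days → 21 September 2043.
Office Delay Adjustment: +390 days → 15 October 2044.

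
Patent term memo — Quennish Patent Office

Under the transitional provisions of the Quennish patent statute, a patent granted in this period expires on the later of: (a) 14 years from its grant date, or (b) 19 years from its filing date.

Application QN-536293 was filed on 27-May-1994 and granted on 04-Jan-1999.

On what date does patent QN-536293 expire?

(a) grant + 14 years → 4 January 2013.
(b) filing + 19 years → 27 May 2013.
Later of the two: 27 May 2013.

May 27, 2013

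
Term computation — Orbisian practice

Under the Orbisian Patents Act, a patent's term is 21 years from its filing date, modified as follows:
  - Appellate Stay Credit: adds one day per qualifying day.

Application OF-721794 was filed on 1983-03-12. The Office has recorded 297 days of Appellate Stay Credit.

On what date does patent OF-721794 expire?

2005-01-03

Base term: filing date + 21 years → 12 March 2004.
Appellate Stay Credit: +297 days → 3 January 2005.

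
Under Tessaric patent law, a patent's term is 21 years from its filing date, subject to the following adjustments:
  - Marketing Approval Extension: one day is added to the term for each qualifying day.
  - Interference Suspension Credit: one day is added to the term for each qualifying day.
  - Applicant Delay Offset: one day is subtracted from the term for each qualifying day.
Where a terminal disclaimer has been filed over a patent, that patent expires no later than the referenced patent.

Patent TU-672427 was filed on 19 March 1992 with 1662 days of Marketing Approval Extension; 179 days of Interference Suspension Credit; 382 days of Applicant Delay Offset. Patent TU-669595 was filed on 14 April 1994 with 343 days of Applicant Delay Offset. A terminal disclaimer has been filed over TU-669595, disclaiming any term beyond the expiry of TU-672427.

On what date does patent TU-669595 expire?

2014-05-06

Natural term of TU-669595:
  Base: filing + 21 years → 14 April 2015.
  Applicant Delay Offset: −343 days → 6 May 2014.
Expiry of referenced patent TU-672427:
  Base: filing + 21 years → 19 March 2013.
  Marketing Approval Extension: +1662 days → 6 October 2017.
  Interference Suspension Credit: +179 days → 3 April 2018.
  Applicant Delay Offset: −382 days → 17 March 2017.
Terminal disclaimer: TU-669595 expires on the earlier of 6 May 2014 and 17 March 2017.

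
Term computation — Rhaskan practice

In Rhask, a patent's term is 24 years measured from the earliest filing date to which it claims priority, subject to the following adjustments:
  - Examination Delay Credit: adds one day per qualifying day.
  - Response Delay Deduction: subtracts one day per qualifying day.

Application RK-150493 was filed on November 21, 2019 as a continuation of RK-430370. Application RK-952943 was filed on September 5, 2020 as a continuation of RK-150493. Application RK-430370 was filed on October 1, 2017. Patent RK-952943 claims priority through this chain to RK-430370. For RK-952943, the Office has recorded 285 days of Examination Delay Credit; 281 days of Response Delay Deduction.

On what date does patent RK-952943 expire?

Earliest priority filing: 1 October 2017.
Base term: 1 October 2017 + 24 years → 1 October 2041.
Examination Delay Credit: +285 days → 13 July 2042.
Response Delay Deduction: −281 days → 5 October 2041.

2041-10-05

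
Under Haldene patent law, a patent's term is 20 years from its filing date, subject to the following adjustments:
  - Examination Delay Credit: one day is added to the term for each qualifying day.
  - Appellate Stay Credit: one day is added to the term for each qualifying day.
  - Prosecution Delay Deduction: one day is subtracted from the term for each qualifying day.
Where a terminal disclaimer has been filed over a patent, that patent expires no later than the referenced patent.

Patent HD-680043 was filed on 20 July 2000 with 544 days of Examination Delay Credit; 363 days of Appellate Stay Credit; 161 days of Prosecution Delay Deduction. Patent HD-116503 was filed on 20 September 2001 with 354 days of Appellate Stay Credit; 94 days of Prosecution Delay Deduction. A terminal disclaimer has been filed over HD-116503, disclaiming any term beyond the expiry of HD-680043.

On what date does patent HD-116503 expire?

June 7, 2022

Natural term of HD-116503:
  Base: filing + 20 years → 20 September 2021.
  Appellate Stay Credit: +354 days → 9 September 2022.
  Prosecution Delay Deduction: −94 days → 7 June 2022.
Expiry of referenced patent HD-680043:
  Base: filing + 20 years → 20 July 2020.
  Examination Delay Credit: +544 days → 15 January 2022.
  Appellate Stay Credit: +363 days → 13 January 2023.
  Prosecution Delay Deduction: −161 days → 5 August 2022.
Terminal disclaimer: HD-116503 expires on the earlier of 7 June 2022 and 5 August 2022.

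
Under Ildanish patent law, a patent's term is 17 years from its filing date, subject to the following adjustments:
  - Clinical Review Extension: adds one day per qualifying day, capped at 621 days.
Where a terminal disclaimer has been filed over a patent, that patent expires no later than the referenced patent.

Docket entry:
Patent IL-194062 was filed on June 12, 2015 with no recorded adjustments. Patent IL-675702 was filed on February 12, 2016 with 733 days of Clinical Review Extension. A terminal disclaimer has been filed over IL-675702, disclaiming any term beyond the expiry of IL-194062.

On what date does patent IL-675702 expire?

June 12, 2032

Natural term of IL-675702:
  Base: filing + 17 years → 12 February 2033.
  Clinical Review Extension: 733 days claimed exceeds the 621-day cap, so +621 days → 26 October 2034.
Expiry of referenced patent IL-194062:
  Base: filing + 17 years → 12 June 2032.
Terminal disclaimer: IL-675702 expires on the earlier of 26 October 2034 and 12 June 2032.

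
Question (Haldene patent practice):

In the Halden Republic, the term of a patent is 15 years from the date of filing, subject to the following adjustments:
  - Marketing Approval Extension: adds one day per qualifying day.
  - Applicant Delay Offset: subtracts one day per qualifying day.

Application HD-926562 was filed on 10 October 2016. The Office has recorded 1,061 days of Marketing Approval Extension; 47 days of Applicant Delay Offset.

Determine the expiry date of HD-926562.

July 20, 2034

Base term: filing date + 15 years → 10 October 2031.
Marketing Approval Extension: +1061 days → 5 September 2034.
Applicant Delay Offset: −47 days → 20 July 2034.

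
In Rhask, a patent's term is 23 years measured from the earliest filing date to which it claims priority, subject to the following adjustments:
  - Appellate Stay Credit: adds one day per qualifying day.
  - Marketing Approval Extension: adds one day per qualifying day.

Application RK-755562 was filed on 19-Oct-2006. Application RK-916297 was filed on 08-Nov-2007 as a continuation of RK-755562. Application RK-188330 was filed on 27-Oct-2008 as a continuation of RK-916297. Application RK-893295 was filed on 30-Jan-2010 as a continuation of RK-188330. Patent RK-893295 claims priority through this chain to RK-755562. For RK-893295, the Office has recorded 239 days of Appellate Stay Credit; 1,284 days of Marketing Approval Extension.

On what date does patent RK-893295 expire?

2033-12-20

Earliest priority filing: 19 October 2006.
Base term: 19 October 2006 + 23 years → 19 October 2029.
Appellate Stay Credit: +239 days → 15 June 2030.
Marketing Approval Extension: +1284 days → 20 December 2033.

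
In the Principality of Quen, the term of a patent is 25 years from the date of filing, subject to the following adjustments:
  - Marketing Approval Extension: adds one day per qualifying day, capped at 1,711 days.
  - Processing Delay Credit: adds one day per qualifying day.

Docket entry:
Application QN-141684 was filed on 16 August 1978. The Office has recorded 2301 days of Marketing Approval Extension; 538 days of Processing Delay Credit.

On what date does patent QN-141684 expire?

2009-10-12

Base term: filing date + 25 years → 16 August 2003.
Marketing Approval Extension: 2301 days claimed exceeds the 1711-day cap, so +1711 days → 22 April 2008.
Processing Delay Credit: +538 days → 12 October 2009.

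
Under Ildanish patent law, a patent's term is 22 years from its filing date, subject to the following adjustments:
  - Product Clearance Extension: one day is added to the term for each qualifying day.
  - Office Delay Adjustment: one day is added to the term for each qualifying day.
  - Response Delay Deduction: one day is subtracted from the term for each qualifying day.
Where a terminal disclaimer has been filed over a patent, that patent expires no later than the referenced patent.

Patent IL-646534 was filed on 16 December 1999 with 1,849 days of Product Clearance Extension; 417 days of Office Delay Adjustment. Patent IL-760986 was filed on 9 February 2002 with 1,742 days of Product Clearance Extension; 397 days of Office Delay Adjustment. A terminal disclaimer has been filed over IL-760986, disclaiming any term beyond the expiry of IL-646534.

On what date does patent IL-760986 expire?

Natural term of IL-760986:
  Base: filing + 22 years → 9 February 2024.
  Product Clearance Extension: +1742 days → 16 November 2028.
  Office Delay Adjustment: +397 days → 18 December 2029.
Expiry of referenced patent IL-646534:
  Base: filing + 22 years → 16 December 2021.
  Product Clearance Extension: +1849 days → 8 January 2027.
  Office Delay Adjustment: +417 days → 29 February 2028.
Terminal disclaimer: IL-760986 expires on the earlier of 18 December 2029 and 29 February 2028.

2028-02-29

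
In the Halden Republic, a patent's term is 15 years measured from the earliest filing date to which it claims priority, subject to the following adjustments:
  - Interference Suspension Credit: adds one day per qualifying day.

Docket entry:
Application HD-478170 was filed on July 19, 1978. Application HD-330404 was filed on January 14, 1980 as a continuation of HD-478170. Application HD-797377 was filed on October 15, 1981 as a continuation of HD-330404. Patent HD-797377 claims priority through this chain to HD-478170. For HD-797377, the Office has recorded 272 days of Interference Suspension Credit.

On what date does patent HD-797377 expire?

Earliest priority filing: 19 July 1978.
Base term: 19 July 1978 + 15 years → 19 July 1993.
Interference Suspension Credit: +272 days → 17 April 1994.

1994-04-17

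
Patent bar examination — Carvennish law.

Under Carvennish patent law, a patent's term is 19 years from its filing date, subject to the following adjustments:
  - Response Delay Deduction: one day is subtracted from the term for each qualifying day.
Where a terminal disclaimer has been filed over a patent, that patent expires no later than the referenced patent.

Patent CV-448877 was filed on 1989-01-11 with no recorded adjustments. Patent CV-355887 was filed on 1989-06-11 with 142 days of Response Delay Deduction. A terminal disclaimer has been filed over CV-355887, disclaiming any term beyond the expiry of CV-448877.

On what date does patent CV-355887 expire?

2008-01-11

Natural term of CV-355887:
  Base: filing + 19 years → 11 June 2008.
  Response Delay Deduction: −142 days → 21 January 2008.
Expiry of referenced patent CV-448877:
  Base: filing + 19 years → 11 January 2008.
Terminal disclaimer: CV-355887 expires on the earlier of 21 January 2008 and 11 January 2008.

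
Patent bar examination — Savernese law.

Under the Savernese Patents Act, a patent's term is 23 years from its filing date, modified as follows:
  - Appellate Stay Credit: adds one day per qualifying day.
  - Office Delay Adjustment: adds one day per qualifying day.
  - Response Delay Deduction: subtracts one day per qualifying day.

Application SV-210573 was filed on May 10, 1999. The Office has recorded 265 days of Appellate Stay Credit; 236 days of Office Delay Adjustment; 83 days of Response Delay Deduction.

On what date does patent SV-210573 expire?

2023-07-02

Base term: filing date + 23 years → 10 May 2022.
Appellate Stay Credit: +265 days → 30 January 2023.
Office Delay Adjustment: +236 days → 23 September 2023.
Response Delay Deduction: −83 days → 2 July 2023.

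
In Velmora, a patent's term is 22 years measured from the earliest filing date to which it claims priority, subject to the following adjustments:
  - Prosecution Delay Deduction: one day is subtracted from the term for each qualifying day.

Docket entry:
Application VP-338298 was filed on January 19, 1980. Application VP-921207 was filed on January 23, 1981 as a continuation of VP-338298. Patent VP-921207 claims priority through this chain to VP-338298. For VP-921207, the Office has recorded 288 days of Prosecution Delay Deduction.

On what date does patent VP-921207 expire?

2001-04-06

Earliest priority filing: 19 January 1980.
Base term: 19 January 1980 + 22 years → 19 January 2002.
Prosecution Delay Deduction: −288 days → 6 April 2001.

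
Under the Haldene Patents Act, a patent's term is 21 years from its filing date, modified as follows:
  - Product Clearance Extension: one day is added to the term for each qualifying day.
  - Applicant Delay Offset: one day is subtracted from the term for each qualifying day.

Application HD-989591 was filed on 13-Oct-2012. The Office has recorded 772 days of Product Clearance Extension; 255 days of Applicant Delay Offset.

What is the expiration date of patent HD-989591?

March 14, 2035

Base term: filing date + 21 years → 13 October 2033.
Product Clearance Extension: +772 days → 24 November 2035.
Applicant Delay Offset: −255 days → 14 March 2035.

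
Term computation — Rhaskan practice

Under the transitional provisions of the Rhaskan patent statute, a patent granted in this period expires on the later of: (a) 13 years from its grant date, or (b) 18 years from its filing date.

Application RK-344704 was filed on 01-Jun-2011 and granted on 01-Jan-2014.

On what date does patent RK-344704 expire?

June 1, 2029

(a) grant + 13 years → 1 January 2027.
(b) filing + 18 years → 1 June 2029.
Later of the two: 1 June 2029.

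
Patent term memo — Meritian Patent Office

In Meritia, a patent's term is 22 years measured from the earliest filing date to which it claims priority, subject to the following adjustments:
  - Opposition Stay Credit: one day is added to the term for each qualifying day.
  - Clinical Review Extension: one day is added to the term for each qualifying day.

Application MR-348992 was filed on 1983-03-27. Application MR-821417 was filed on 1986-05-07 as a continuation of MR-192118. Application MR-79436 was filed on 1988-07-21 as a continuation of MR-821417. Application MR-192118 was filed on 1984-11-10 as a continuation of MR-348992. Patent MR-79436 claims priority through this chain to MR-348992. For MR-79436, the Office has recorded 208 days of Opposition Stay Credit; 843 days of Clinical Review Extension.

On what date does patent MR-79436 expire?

February 11, 2008

Earliest priority filing: 27 March 1983.
Base term: 27 March 1983 + 22 years → 27 March 2005.
Opposition Stay Credit: +208 days → 21 October 2005.
Clinical Review Extension: +843 days → 11 February 2008.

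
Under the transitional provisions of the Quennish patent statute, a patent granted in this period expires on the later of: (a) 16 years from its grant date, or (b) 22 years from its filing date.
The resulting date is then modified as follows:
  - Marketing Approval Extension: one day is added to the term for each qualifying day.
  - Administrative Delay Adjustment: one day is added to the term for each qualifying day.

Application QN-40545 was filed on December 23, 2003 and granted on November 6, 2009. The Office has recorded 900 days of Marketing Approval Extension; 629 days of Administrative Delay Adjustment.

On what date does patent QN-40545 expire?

March 1, 2030

(a) grant + 16 years → 6 November 2025.
(b) filing + 22 years → 23 December 2025.
Later of the two: 23 December 2025.
Marketing Approval Extension: +900 days → 10 June 2028.
Administrative Delay Adjustment: +629 days → 1 March 2030.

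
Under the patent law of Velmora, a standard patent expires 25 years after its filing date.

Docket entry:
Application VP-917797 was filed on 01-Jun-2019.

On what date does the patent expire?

2044-06-01

Filing date + 25 years → 1 June 2044.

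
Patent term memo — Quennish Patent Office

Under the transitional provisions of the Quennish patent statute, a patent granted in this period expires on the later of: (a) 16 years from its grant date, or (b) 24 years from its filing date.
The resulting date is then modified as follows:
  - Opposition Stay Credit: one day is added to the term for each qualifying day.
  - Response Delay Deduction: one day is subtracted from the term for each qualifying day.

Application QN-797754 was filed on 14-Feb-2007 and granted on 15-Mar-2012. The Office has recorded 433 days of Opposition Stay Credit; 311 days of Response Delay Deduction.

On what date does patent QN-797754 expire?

2031-06-16

(a) grant + 16 years → 15 March 2028.
(b) filing + 24 years → 14 February 2031.
Later of the two: 14 February 2031.
Opposition Stay Credit: +433 days → 22 April 2032.
Response Delay Deduction: −311 days → 16 June 2031.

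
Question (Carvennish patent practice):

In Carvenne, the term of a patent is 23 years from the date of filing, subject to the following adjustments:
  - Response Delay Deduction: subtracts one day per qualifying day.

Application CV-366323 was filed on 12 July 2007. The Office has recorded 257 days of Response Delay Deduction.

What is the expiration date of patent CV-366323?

October 28, 2029

Base term: filing date + 23 years → 12 July 2030.
Response Delay Deduction: −257 days → 28 October 2029.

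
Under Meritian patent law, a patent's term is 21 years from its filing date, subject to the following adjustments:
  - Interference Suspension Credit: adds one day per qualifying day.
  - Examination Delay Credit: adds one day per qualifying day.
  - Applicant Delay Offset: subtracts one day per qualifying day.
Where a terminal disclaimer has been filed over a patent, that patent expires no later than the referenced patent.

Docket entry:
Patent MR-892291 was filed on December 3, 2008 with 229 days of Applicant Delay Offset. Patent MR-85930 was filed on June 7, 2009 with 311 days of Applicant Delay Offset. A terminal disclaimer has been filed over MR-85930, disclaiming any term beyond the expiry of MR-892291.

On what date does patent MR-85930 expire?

Natural term of MR-85930:
  Base: filing + 21 years → 7 June 2030.
  Applicant Delay Offset: −311 days → 31 July 2029.
Expiry of referenced patent MR-892291:
  Base: filing + 21 years → 3 December 2029.
  Applicant Delay Offset: −229 days → 18 April 2029.
Terminal disclaimer: MR-85930 expires on the earlier of 31 July 2029 and 18 April 2029.

2029-04-18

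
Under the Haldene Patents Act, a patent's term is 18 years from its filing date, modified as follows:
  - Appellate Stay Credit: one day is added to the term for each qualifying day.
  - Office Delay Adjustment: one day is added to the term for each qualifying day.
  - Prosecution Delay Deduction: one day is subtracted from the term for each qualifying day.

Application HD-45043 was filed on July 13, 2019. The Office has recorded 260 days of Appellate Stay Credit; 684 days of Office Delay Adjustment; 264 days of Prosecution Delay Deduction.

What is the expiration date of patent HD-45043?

Base term: filing date + 18 years → 13 July 2037.
Appellate Stay Credit: +260 days → 30 March 2038.
Office Delay Adjustment: +684 days → 12 February 2040.
Prosecution Delay Deduction: −264 days → 24 May 2039.

May 24, 2039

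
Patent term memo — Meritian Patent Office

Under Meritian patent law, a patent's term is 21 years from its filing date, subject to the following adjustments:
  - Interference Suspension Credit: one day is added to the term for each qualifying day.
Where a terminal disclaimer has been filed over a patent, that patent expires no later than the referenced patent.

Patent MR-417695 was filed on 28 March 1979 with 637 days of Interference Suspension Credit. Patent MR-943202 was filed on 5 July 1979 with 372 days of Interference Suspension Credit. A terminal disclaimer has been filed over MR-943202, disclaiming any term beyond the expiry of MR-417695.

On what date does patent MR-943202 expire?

2001-07-12

Natural term of MR-943202:
  Base: filing + 21 years → 5 July 2000.
  Interference Suspension Credit: +372 days → 12 July 2001.
Expiry of referenced patent MR-417695:
  Base: filing + 21 years → 28 March 2000.
  Interference Suspension Credit: +637 days → 25 December 2001.
Terminal disclaimer: MR-943202 expires on the earlier of 12 July 2001 and 25 December 2001.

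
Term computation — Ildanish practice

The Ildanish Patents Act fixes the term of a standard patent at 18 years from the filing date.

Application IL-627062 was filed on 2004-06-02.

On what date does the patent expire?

Filing date + 18 years → 2 June 2022.

2022-06-02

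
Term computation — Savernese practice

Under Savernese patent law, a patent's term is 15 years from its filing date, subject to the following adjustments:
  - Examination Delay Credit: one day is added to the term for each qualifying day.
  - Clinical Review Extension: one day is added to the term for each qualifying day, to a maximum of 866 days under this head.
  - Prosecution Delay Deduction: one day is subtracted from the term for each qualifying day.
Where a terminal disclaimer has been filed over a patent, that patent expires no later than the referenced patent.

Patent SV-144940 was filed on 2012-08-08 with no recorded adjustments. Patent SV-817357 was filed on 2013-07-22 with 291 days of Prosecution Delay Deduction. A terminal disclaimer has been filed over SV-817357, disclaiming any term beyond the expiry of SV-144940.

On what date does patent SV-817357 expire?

August 8, 2027

Natural term of SV-817357:
  Base: filing + 15 years → 22 July 2028.
  Prosecution Delay Deduction: −291 days → 5 October 2027.
Expiry of referenced patent SV-144940:
  Base: filing + 15 years → 8 August 2027.
Terminal disclaimer: SV-817357 expires on the earlier of 5 October 2027 and 8 August 2027.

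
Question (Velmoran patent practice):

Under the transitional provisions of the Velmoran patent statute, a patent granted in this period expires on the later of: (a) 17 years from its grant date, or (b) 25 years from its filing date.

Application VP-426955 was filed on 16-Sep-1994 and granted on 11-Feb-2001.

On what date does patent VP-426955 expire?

(a) grant + 17 years → 11 February 2018.
(b) filing + 25 years → 16 September 2019.
Later of the two: 16 September 2019.

September 16, 2019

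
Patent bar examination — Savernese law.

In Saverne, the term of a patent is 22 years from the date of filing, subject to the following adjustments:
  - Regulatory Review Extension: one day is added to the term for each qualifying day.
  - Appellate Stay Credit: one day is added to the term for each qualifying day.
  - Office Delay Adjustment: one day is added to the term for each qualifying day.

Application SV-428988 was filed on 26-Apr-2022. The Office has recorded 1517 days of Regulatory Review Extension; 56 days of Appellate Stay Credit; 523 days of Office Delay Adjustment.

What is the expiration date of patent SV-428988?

January 21, 2050

Base term: filing date + 22 years → 26 April 2044.
Regulatory Review Extension: +1517 days → 21 June 2048.
Appellate Stay Credit: +56 days → 16 August 2048.
Office Delay Adjustment: +523 days → 21 January 2050.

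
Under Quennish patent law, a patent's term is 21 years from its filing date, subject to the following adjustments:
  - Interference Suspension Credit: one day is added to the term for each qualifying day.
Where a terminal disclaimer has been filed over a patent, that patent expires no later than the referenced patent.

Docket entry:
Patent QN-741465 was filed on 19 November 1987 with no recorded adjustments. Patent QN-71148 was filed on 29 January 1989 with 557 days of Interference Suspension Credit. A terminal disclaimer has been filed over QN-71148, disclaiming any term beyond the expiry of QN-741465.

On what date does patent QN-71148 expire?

Natural term of QN-71148:
  Base: filing + 21 years → 29 January 2010.
  Interference Suspension Credit: +557 days → 9 August 2011.
Expiry of referenced patent QN-741465:
  Base: filing + 21 years → 19 November 2008.
Terminal disclaimer: QN-71148 expires on the earlier of 9 August 2011 and 19 November 2008.

2008-11-19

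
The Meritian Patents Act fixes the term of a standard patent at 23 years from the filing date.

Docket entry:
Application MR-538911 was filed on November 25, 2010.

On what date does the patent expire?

Filing date + 23 years → 25 November 2033.

November 25, 2033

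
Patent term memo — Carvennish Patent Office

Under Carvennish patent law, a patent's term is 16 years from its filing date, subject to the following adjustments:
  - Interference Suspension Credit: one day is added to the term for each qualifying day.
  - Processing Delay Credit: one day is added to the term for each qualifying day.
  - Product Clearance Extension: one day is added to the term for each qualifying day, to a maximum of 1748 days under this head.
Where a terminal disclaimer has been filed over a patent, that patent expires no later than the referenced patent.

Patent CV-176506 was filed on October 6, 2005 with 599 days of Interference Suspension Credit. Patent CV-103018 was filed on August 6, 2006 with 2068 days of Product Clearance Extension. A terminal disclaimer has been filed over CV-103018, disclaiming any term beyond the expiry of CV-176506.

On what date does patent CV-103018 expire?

2023-05-28

Natural term of CV-103018:
  Base: filing + 16 years → 6 August 2022.
  Product Clearance Extension: 2068 days claimed exceeds the 1748-day cap, so +1748 days → 20 May 2027.
Expiry of referenced patent CV-176506:
  Base: filing + 16 years → 6 October 2021.
  Interference Suspension Credit: +599 days → 28 May 2023.
Terminal disclaimer: CV-103018 expires on the earlier of 20 May 2027 and 28 May 2023.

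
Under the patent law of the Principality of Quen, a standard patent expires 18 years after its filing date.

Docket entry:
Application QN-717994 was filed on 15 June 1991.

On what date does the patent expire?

June 15, 2009

Filing date + 18 years → 15 June 2009.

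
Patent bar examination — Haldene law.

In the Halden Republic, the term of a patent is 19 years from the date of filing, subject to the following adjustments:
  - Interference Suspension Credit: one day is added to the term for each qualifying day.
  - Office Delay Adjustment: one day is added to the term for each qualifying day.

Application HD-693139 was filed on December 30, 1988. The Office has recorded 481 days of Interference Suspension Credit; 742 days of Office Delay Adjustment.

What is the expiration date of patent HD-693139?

Base term: filing date + 19 years → 30 December 2007.
Interference Suspension Credit: +481 days → 24 April 2009.
Office Delay Adjustment: +742 days → 6 May 2011.

May 6, 2011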